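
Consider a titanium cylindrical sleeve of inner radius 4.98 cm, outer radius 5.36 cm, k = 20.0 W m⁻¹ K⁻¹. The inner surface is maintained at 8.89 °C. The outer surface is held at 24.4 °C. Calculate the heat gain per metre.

Q' = 2πk·ΔT/ln(r₂/r₁) = 2π × 20.0 × 15.51 / ln(0.0536/0.0498) = 26500 W/m

Q' = 26500 W/m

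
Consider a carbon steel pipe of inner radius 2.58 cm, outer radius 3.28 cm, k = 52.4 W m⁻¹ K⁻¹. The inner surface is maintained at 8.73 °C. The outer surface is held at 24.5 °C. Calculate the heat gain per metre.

Q' = 2πk·ΔT/ln(r₂/r₁) = 2π × 52.4 × 15.77 / ln(0.0328/0.0258) = 21600 W/m

Q' = 21600 W/m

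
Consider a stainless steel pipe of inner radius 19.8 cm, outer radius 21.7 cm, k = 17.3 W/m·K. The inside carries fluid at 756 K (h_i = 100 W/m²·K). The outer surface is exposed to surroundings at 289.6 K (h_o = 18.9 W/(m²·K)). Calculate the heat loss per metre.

Series thermal resistances, inner to outer:
  R'_conv,in = 1/(2πr h) = 1/(2π·0.198·100) = 0.008038 m·K/W
  R'_stainless steel = ln(0.217/0.198)/(2πk) = 0.09163/(2π·17.3) = 8.430×10^-4 m·K/W
  R'_conv,out = 1/(2πr h) = 1/(2π·0.217·18.9) = 0.03881 m·K/W
ΣR = 0.008038 + 8.430×10^-4 + 0.03881 = 0.04769 m·K/W
Q' = ΔT/ΣR = (756 K − 289.6 K)/0.04769 = 9780 W/m

Q' = 9.78 kW/m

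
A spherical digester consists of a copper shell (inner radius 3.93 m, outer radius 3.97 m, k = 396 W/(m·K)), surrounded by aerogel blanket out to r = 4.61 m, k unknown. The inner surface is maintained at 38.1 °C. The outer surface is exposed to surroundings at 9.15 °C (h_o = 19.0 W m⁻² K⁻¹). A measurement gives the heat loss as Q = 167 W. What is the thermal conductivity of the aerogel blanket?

k = 0.0161 W/m·K

ΣR = ΔT/Q = |38.1 − 9.15|/167 = 0.1734 K/W
Known resistances:
  R_copper = (1/3.93 − 1/3.97)/(4πk) = 0.002564/(4π·396) = 5.152×10^-7 K/W
  R_conv,out = 1/(4πr²h) = 1/(4π·4.61²·19.0) = 1.971×10^-4 K/W
R_aerogel blanket = ΣR − ΣR_known = 0.1734 − 1.976×10^-4 = 0.1732 K/W
(1/r₁−1/r₂)/(4πk) = 0.1732 ⇒ k = 0.03497/(4π·0.1732) = 0.0161 W/m·K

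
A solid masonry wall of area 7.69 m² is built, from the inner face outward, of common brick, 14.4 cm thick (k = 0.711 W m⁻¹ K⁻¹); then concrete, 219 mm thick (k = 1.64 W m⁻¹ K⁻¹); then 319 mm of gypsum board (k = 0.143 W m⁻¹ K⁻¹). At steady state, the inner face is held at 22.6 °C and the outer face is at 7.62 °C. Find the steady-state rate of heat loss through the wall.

Resistance network (inner→outer):
  R_common brick = L/(kA) = 0.144/(0.711·7.69) = 0.02634 K/W
  R_concrete = L/(kA) = 0.219/(1.64·7.69) = 0.01736 K/W
  R_gypsum board = L/(kA) = 0.319/(0.143·7.69) = 0.2901 K/W
ΣR = 0.02634 + 0.01736 + 0.2901 = 0.3338 K/W
Q = ΔT/ΣR = (22.6 °C − 7.62 °C)/0.3338 = 44.9 W

Q = 44.9 W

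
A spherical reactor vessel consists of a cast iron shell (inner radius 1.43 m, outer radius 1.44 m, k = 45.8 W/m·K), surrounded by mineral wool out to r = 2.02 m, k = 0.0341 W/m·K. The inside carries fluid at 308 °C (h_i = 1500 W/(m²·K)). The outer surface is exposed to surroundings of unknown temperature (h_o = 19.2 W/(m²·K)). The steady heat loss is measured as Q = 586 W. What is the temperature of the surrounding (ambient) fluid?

T_out = 34.7 °C

Sum the resistances:
  R_conv,in = 1/(4πr²h) = 1/(4π·1.43²·1500) = 2.594×10^-5 K/W
  R_cast iron = (1/1.43 − 1/1.44)/(4πk) = 0.004856/(4π·45.8) = 8.438×10^-6 K/W
  R_mineral wool = (1/1.44 − 1/2.02)/(4πk) = 0.1994/(4π·0.0341) = 0.4653 K/W
  R_conv,out = 1/(4πr²h) = 1/(4π·2.02²·19.2) = 0.001016 K/W
ΣR = 0.4664 K/W
ΔT = Q·ΣR = 586 × 0.4664 = 273.3 K
Heat flows outward, so T_out = T_in − ΔT = 308 − 273.3 = 34.7 °C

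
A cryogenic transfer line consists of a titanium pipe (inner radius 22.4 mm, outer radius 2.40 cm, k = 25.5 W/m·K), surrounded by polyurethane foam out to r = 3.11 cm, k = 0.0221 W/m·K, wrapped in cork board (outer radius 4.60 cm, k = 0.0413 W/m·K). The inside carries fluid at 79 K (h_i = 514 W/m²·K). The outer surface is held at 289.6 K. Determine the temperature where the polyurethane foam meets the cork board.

Resistance network (inner→outer):
  R'_conv,in = 1/(2πr h) = 1/(2π·0.0224·514) = 0.01382 m·K/W
  R'_titanium = ln(0.0240/0.0224)/(2πk) = 0.06899/(2π·25.5) = 4.306×10^-4 m·K/W
  R'_polyurethane foam = ln(0.0311/0.0240)/(2πk) = 0.2592/(2π·0.0221) = 1.866 m·K/W
  R'_cork board = ln(0.0460/0.0311)/(2πk) = 0.3914/(2π·0.0413) = 1.508 m·K/W
ΣR = 0.01382 + 4.306×10^-4 + 1.866 + 1.508 = 3.388 m·K/W
Q' = ΔT/ΣR = (79 K − 289.6 K)/3.388 = -62.16 W/m
From the inner boundary to the polyurethane foam/cork board interface, ΣR_partial = 1.880 m·K/W.
T_interface = T_in − Q'·ΣR_partial = 79 K − (-62.16)(1.880) = 195.9 K

T = 195.9 K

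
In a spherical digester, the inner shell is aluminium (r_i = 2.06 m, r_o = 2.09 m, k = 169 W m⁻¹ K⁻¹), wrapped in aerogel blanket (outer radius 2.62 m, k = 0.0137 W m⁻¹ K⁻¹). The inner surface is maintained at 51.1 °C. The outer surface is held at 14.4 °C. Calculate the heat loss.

Q = 65.3 W

Treat each layer as a resistance in series:
  R_aluminium = (1/2.06 − 1/2.09)/(4πk) = 0.006968/(4π·169) = 3.281×10^-6 K/W
  R_aerogel blanket = (1/2.09 − 1/2.62)/(4πk) = 0.09679/(4π·0.0137) = 0.5622 K/W
ΣR = 3.281×10^-6 + 0.5622 = 0.5622 K/W
Q = ΔT/ΣR = (51.1 °C − 14.4 °C)/0.5622 = 65.3 W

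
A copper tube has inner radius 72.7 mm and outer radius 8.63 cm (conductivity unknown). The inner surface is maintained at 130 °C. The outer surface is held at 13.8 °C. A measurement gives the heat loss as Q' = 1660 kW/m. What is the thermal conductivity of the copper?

ΣR = ΔT/Q' = |130 − 13.8|/1.66×10^6 = 7.000×10^-5 m·K/W
ln(r₂/r₁)/(2πk) = 7.000×10^-5 ⇒ k = 0.1715/(2π·7.000×10^-5) = 390 W/m·K

k = 390 W/m·K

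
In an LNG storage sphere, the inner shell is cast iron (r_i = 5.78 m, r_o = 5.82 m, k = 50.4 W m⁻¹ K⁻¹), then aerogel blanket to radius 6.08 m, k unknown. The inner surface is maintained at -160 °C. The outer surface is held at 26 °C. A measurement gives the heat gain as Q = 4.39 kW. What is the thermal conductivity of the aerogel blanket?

k = 0.0138 W/m·K

ΣR = ΔT/Q = |-160 − 26|/4390 = 0.04237 K/W
Known resistances:
  R_cast iron = (1/5.78 − 1/5.82)/(4πk) = 0.001189/(4π·50.4) = 1.877×10^-6 K/W
R_aerogel blanket = ΣR − ΣR_known = 0.04237 − 1.877×10^-6 = 0.04237 K/W
(1/r₁−1/r₂)/(4πk) = 0.04237 ⇒ k = 0.007348/(4π·0.04237) = 0.0138 W/m·K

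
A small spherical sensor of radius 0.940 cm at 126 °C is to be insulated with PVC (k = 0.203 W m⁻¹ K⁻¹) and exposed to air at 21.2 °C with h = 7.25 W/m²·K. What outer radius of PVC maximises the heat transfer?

r_cr = 5.60 cm

For a sphere, r_cr = 2k_ins/h = 2·0.203/7.25 = 0.0560 m = 5.60 cm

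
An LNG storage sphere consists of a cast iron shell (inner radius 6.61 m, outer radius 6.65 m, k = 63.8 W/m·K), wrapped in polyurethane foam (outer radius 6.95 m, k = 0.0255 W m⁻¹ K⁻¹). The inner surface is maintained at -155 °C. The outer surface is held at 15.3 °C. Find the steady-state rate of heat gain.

Q = 8.41 kW

Treat each layer as a resistance in series:
  R_cast iron = (1/6.61 − 1/6.65)/(4πk) = 9.100×10^-4/(4π·63.8) = 1.135×10^-6 K/W
  R_polyurethane foam = (1/6.65 − 1/6.95)/(4πk) = 0.006491/(4π·0.0255) = 0.02026 K/W
ΣR = 1.135×10^-6 + 0.02026 = 0.02026 K/W
Q = ΔT/ΣR = (-155 °C − 15.3 °C)/0.02026 = -8410 W
(Negative Q ⇒ heat flows inward; heat gain = 8410 W.)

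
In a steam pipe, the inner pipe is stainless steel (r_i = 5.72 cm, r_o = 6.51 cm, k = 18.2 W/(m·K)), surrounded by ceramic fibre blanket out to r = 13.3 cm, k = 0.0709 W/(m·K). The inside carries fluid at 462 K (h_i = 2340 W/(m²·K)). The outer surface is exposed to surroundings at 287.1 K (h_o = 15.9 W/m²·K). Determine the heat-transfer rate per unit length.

Resistance network (inner→outer):
  R'_conv,in = 1/(2πr h) = 1/(2π·0.0572·2340) = 0.001189 m·K/W
  R'_stainless steel = ln(0.0651/0.0572)/(2πk) = 0.1294/(2π·18.2) = 0.001131 m·K/W
  R'_ceramic fibre blanket = ln(0.133/0.0651)/(2πk) = 0.7144/(2π·0.0709) = 1.604 m·K/W
  R'_conv,out = 1/(2πr h) = 1/(2π·0.133·15.9) = 0.07526 m·K/W
ΣR = 0.001189 + 0.001131 + 1.604 + 0.07526 = 1.682 m·K/W
Q' = ΔT/ΣR = (462 K − 287.1 K)/1.682 = 104 W/m

Q' = 104 W/m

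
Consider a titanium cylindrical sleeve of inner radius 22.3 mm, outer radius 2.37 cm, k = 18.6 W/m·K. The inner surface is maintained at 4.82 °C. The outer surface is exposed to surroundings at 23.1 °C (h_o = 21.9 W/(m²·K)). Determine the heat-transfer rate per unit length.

Resistance network (inner→outer):
  R'_titanium = ln(0.0237/0.0223)/(2πk) = 0.06089/(2π·18.6) = 5.210×10^-4 m·K/W
  R'_conv,out = 1/(2πr h) = 1/(2π·0.0237·21.9) = 0.3066 m·K/W
ΣR = 5.210×10^-4 + 0.3066 = 0.3071 m·K/W
Q' = ΔT/ΣR = (4.82 °C − 23.1 °C)/0.3071 = -59.5 W/m
(Negative Q' ⇒ heat flows inward; heat gain = 59.5 W/m.)

Q' = 59.5 W/m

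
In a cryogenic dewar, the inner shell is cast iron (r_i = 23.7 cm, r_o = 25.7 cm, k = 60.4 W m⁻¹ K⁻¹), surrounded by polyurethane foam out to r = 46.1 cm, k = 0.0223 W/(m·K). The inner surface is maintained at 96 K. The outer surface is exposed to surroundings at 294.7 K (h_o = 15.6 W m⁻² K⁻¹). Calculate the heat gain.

Series thermal resistances, inner to outer:
  R_cast iron = (1/0.237 − 1/0.257)/(4πk) = 0.3284/(4π·60.4) = 4.326×10^-4 K/W
  R_polyurethane foam = (1/0.257 − 1/0.461)/(4πk) = 1.722/(4π·0.0223) = 6.144 K/W
  R_conv,out = 1/(4πr²h) = 1/(4π·0.461²·15.6) = 0.02400 K/W
ΣR = 4.326×10^-4 + 6.144 + 0.02400 = 6.168 K/W
Q = ΔT/ΣR = (96 K − 294.7 K)/6.168 = -32.2 W
(Negative Q ⇒ heat flows inward; heat gain = 32.2 W.)

Q = 32.2 W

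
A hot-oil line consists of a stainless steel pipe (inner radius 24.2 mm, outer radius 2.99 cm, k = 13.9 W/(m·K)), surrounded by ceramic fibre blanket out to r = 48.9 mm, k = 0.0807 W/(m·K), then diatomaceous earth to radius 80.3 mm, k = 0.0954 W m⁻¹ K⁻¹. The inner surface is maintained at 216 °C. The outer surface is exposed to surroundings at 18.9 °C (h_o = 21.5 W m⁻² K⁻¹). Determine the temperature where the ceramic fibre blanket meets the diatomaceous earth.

T = 115 °C

Resistance network (inner→outer):
  R'_stainless steel = ln(0.0299/0.0242)/(2πk) = 0.2115/(2π·13.9) = 0.002422 m·K/W
  R'_ceramic fibre blanket = ln(0.0489/0.0299)/(2πk) = 0.4919/(2π·0.0807) = 0.9702 m·K/W
  R'_diatomaceous earth = ln(0.0803/0.0489)/(2πk) = 0.4960/(2π·0.0954) = 0.8275 m·K/W
  R'_conv,out = 1/(2πr h) = 1/(2π·0.0803·21.5) = 0.09219 m·K/W
ΣR = 0.002422 + 0.9702 + 0.8275 + 0.09219 = 1.892 m·K/W
Q' = ΔT/ΣR = (216 °C − 18.9 °C)/1.892 = 104.2 W/m
From the inner boundary to the ceramic fibre blanket/diatomaceous earth interface, ΣR_partial = 0.9726 m·K/W.
T_interface = T_in − Q'·ΣR_partial = 216 °C − (104.2)(0.9726) = 115 °C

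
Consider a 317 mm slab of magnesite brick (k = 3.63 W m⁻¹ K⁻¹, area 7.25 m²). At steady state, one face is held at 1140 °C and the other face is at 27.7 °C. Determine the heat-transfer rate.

Q = 92.3 kW

Q = kA·ΔT/L = 3.63 × 7.25 × |1140 °C − 27.7 °C| / 0.317 = 92300 W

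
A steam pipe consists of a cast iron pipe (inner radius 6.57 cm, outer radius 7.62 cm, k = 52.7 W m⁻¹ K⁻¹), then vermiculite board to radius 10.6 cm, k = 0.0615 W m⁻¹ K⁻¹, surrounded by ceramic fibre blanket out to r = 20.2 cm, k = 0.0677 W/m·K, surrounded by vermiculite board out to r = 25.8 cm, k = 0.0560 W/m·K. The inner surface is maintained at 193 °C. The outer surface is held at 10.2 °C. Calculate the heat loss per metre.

Resistance network (inner→outer):
  R'_cast iron = ln(0.0762/0.0657)/(2πk) = 0.1483/(2π·52.7) = 4.478×10^-4 m·K/W
  R'_vermiculite board = ln(0.106/0.0762)/(2πk) = 0.3301/(2π·0.0615) = 0.8542 m·K/W
  R'_ceramic fibre blanket = ln(0.202/0.106)/(2πk) = 0.6448/(2π·0.0677) = 1.516 m·K/W
  R'_vermiculite board = ln(0.258/0.202)/(2πk) = 0.2447/(2π·0.0560) = 0.6954 m·K/W
ΣR = 4.478×10^-4 + 0.8542 + 1.516 + 0.6954 = 3.066 m·K/W
Q' = ΔT/ΣR = (193 °C − 10.2 °C)/3.066 = 59.6 W/m

Q' = 59.6 W/m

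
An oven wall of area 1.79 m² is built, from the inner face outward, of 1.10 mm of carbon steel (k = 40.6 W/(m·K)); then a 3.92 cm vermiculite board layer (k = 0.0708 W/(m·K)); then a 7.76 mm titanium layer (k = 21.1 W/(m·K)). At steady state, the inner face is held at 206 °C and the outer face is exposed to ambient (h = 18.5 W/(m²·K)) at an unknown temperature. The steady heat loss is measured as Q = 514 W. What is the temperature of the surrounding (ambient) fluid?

T_out = 31.4 °C

Series resistances:
  R_carbon steel = L/(kA) = 0.00110/(40.6·1.79) = 1.514×10^-5 K/W
  R_vermiculite board = L/(kA) = 0.0392/(0.0708·1.79) = 0.3093 K/W
  R_titanium = L/(kA) = 0.00776/(21.1·1.79) = 2.055×10^-4 K/W
  R_conv,out = 1/(hA) = 1/(18.5·1.79) = 0.03020 K/W
ΣR = 0.3397 K/W
ΔT = Q·ΣR = 514 × 0.3397 = 174.6 K
Heat flows outward, so T_out = T_in − ΔT = 206 − 174.6 = 31.4 °C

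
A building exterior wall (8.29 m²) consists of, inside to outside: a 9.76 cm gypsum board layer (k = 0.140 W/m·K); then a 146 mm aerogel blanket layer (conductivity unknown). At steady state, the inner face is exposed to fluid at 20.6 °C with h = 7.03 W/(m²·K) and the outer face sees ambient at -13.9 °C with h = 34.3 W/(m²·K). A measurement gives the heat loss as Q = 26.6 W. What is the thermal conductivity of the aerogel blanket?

k = 0.0148 W/m·K

ΣR = ΔT/Q = |20.6 − -13.9|/26.6 = 1.297 K/W
Known resistances:
  R_conv,in = 1/(hA) = 1/(7.03·8.29) = 0.01716 K/W
  R_gypsum board = L/(kA) = 0.0976/(0.140·8.29) = 0.08409 K/W
  R_conv,out = 1/(hA) = 1/(34.3·8.29) = 0.003517 K/W
R_aerogel blanket = ΣR − ΣR_known = 1.297 − 0.1048 = 1.192 K/W
L/(kA) = 1.192 ⇒ k = 0.146/(1.192·8.29) = 0.0148 W/m·K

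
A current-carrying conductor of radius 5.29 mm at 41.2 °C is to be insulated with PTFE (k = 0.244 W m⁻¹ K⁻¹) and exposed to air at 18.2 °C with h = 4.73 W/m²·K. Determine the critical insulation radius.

For a cylinder, r_cr = k_ins/h = 0.244/4.73 = 0.0516 m = 5.16 cm

r_cr = 5.16 cm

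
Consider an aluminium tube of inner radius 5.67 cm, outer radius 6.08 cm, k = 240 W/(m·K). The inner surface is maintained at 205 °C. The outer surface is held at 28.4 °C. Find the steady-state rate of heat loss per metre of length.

Q' = 2πk·ΔT/ln(r₂/r₁) = 2π × 240 × 176.6 / ln(0.0608/0.0567) = 3.81×10^6 W/m

Q' = 3810 kW/m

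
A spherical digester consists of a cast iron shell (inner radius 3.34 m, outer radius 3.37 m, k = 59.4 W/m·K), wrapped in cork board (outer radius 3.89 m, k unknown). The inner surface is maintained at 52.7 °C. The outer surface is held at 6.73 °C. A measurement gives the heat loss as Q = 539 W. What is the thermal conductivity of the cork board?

k = 0.0370 W/m·K

ΣR = ΔT/Q = |52.7 − 6.73|/539 = 0.08529 K/W
Known resistances:
  R_cast iron = (1/3.34 − 1/3.37)/(4πk) = 0.002665/(4π·59.4) = 3.571×10^-6 K/W
R_cork board = ΣR − ΣR_known = 0.08529 − 3.571×10^-6 = 0.08529 K/W
(1/r₁−1/r₂)/(4πk) = 0.08529 ⇒ k = 0.03967/(4π·0.08529) = 0.0370 W/m·K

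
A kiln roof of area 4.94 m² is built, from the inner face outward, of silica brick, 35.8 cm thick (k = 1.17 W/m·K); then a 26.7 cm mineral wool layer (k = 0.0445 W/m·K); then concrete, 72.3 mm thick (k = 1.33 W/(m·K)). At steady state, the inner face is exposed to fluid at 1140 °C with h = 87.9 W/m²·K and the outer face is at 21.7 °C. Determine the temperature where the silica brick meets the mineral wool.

T = 1084 °C

Treat each layer as a resistance in series:
  R_conv,in = 1/(hA) = 1/(87.9·4.94) = 0.002303 K/W
  R_silica brick = L/(kA) = 0.358/(1.17·4.94) = 0.06194 K/W
  R_mineral wool = L/(kA) = 0.267/(0.0445·4.94) = 1.215 K/W
  R_concrete = L/(kA) = 0.0723/(1.33·4.94) = 0.01100 K/W
ΣR = 0.002303 + 0.06194 + 1.215 + 0.01100 = 1.290 K/W
Q = ΔT/ΣR = (1140 °C − 21.7 °C)/1.290 = 866.9 W
From the inner boundary to the silica brick/mineral wool interface, ΣR_partial = 0.06424 K/W.
T_interface = T_in − Q·ΣR_partial = 1140 °C − (866.9)(0.06424) = 1084 °C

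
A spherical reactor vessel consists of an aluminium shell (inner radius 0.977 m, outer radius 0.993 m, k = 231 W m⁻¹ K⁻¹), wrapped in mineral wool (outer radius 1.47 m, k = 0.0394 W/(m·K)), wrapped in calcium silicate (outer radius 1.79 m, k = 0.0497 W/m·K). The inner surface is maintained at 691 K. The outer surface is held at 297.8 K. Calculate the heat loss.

Q = 460 W

Resistance network (inner→outer):
  R_aluminium = (1/0.977 − 1/0.993)/(4πk) = 0.01649/(4π·231) = 5.681×10^-6 K/W
  R_mineral wool = (1/0.993 − 1/1.47)/(4πk) = 0.3268/(4π·0.0394) = 0.6600 K/W
  R_calcium silicate = (1/1.47 − 1/1.79)/(4πk) = 0.1216/(4π·0.0497) = 0.1947 K/W
ΣR = 5.681×10^-6 + 0.6600 + 0.1947 = 0.8547 K/W
Q = ΔT/ΣR = (691 K − 297.8 K)/0.8547 = 460 W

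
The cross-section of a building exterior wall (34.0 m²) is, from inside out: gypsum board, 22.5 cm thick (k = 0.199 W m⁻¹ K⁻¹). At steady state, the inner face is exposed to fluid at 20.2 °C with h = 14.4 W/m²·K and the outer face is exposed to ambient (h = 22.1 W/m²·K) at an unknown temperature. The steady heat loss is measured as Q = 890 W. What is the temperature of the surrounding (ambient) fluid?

Sum the resistances:
  R_conv,in = 1/(hA) = 1/(14.4·34.0) = 0.002042 K/W
  R_gypsum board = L/(kA) = 0.225/(0.199·34.0) = 0.03325 K/W
  R_conv,out = 1/(hA) = 1/(22.1·34.0) = 0.001331 K/W
ΣR = 0.03663 K/W
ΔT = Q·ΣR = 890 × 0.03663 = 32.60 K
Heat flows outward, so T_out = T_in − ΔT = 20.2 − 32.60 = -12.4 °C

T_out = -12.4 °C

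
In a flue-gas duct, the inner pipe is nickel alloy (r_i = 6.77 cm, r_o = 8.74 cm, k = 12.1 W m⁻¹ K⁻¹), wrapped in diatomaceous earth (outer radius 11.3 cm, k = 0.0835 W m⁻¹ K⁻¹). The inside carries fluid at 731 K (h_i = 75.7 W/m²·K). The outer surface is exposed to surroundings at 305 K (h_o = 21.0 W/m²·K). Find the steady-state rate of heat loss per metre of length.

Q' = 721 W/m

Series thermal resistances, inner to outer:
  R'_conv,in = 1/(2πr h) = 1/(2π·0.0677·75.7) = 0.03106 m·K/W
  R'_nickel alloy = ln(0.0874/0.0677)/(2πk) = 0.2554/(2π·12.1) = 0.003359 m·K/W
  R'_diatomaceous earth = ln(0.113/0.0874)/(2πk) = 0.2569/(2π·0.0835) = 0.4896 m·K/W
  R'_conv,out = 1/(2πr h) = 1/(2π·0.113·21.0) = 0.06707 m·K/W
ΣR = 0.03106 + 0.003359 + 0.4896 + 0.06707 = 0.5911 m·K/W
Q' = ΔT/ΣR = (731 K − 305 K)/0.5911 = 721 W/m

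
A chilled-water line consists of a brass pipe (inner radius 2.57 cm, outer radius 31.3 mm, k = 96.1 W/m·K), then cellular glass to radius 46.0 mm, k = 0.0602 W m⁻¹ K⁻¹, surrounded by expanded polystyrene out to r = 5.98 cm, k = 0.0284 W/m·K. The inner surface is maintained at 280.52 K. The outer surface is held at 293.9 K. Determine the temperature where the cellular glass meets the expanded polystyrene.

T = 286.0 K

Series thermal resistances, inner to outer:
  R'_brass = ln(0.0313/0.0257)/(2πk) = 0.1971/(2π·96.1) = 3.265×10^-4 m·K/W
  R'_cellular glass = ln(0.0460/0.0313)/(2πk) = 0.3850/(2π·0.0602) = 1.018 m·K/W
  R'_expanded polystyrene = ln(0.0598/0.0460)/(2πk) = 0.2624/(2π·0.0284) = 1.470 m·K/W
ΣR = 3.265×10^-4 + 1.018 + 1.470 = 2.488 m·K/W
Q' = ΔT/ΣR = (280.52 K − 293.9 K)/2.488 = -5.378 W/m
From the inner boundary to the cellular glass/expanded polystyrene interface, ΣR_partial = 1.018 m·K/W.
T_interface = T_in − Q'·ΣR_partial = 280.52 K − (-5.378)(1.018) = 286.0 K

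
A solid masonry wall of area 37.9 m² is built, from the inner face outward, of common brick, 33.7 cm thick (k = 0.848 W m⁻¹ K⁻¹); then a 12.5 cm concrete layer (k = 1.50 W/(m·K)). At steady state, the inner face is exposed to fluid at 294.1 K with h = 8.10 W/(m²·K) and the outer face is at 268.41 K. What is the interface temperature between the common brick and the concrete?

Resistance network (inner→outer):
  R_conv,in = 1/(hA) = 1/(8.10·37.9) = 0.003257 K/W
  R_common brick = L/(kA) = 0.337/(0.848·37.9) = 0.01049 K/W
  R_concrete = L/(kA) = 0.125/(1.50·37.9) = 0.002199 K/W
ΣR = 0.003257 + 0.01049 + 0.002199 = 0.01595 K/W
Q = ΔT/ΣR = (294.1 K − 268.41 K)/0.01595 = 1611 W
From the inner boundary to the common brick/concrete interface, ΣR_partial = 0.01375 K/W.
T_interface = T_in − Q·ΣR_partial = 294.1 K − (1611)(0.01375) = 271.95 K

T = 271.95 K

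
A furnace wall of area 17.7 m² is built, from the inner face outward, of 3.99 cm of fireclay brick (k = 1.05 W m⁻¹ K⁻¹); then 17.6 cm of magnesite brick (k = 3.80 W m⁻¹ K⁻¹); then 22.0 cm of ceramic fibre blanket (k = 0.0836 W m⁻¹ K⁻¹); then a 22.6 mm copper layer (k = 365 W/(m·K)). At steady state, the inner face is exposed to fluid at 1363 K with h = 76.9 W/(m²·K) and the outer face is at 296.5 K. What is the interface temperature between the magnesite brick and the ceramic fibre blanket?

T = 1325 K

Series thermal resistances, inner to outer:
  R_conv,in = 1/(hA) = 1/(76.9·17.7) = 7.347×10^-4 K/W
  R_fireclay brick = L/(kA) = 0.0399/(1.05·17.7) = 0.002147 K/W
  R_magnesite brick = L/(kA) = 0.176/(3.80·17.7) = 0.002617 K/W
  R_ceramic fibre blanket = L/(kA) = 0.220/(0.0836·17.7) = 0.1487 K/W
  R_copper = L/(kA) = 0.0226/(365·17.7) = 3.498×10^-6 K/W
ΣR = 7.347×10^-4 + 0.002147 + 0.002617 + 0.1487 + 3.498×10^-6 = 0.1542 K/W
Q = ΔT/ΣR = (1363 K − 296.5 K)/0.1542 = 6916 W
From the inner boundary to the magnesite brick/ceramic fibre blanket interface, ΣR_partial = 0.005499 K/W.
T_interface = T_in − Q·ΣR_partial = 1363 K − (6916)(0.005499) = 1325 K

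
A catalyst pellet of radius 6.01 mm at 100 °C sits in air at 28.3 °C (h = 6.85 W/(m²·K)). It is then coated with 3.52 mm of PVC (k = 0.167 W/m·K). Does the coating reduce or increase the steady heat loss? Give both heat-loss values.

increases: 0.223 → 0.456 W

Critical radius for a sphere: r_cr = 2k/h = 0.0488 m = 4.88 cm.
Outer radius after coating: r₂ = 0.00601 + 0.00352 = 0.00953 m.
Since r₁ < r_cr and r₂ ≤ r_cr, the coating moves toward the maximum at r_cr — heat loss rises.
Bare: R = 1/(4πr₁²h) = 321.6 K/W; Q = 71.7/321.6 = 0.223 W.
Coated: R = R_cond + R_conv = 157.2 K/W; Q = 71.7/157.2 = 0.456 W.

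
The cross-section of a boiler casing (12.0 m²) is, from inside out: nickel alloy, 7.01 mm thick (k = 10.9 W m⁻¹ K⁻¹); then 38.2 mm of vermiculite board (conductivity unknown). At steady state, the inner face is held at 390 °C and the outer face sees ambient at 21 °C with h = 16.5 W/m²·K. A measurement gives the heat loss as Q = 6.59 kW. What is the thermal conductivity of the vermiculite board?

k = 0.0626 W/m·K

ΣR = ΔT/Q = |390 − 21|/6590 = 0.05599 K/W
Known resistances:
  R_nickel alloy = L/(kA) = 0.00701/(10.9·12.0) = 5.359×10^-5 K/W
  R_conv,out = 1/(hA) = 1/(16.5·12.0) = 0.005051 K/W
R_vermiculite board = ΣR − ΣR_known = 0.05599 − 0.005105 = 0.05088 K/W
L/(kA) = 0.05088 ⇒ k = 0.0382/(0.05088·12.0) = 0.0626 W/m·K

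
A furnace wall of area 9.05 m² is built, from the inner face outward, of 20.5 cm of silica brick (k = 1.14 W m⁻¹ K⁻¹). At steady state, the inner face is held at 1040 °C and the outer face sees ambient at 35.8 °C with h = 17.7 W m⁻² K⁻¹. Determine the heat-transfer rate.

Series thermal resistances, inner to outer:
  R_silica brick = L/(kA) = 0.205/(1.14·9.05) = 0.01987 K/W
  R_conv,out = 1/(hA) = 1/(17.7·9.05) = 0.006243 K/W
ΣR = 0.01987 + 0.006243 = 0.02611 K/W
Q = ΔT/ΣR = (1040 °C − 35.8 °C)/0.02611 = 38500 W

Q = 38.5 kW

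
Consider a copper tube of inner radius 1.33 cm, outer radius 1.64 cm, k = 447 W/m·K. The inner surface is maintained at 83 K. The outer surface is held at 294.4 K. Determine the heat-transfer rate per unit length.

Q' = 2830 kW/m

Q' = 2πk·ΔT/ln(r₂/r₁) = 2π × 447 × 211.4 / ln(0.0164/0.0133) = 2.83×10^6 W/m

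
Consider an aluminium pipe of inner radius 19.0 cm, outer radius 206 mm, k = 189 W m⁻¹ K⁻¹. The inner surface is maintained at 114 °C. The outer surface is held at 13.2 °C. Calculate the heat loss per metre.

Q' = 2πk·ΔT/ln(r₂/r₁) = 2π × 189 × 100.8 / ln(0.206/0.190) = 1.48×10^6 W/m

Q' = 1.48×10^6 W/m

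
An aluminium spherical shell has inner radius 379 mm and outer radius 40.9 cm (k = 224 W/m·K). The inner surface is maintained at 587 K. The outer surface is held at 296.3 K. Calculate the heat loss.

Q = 4.23×10^6 W

Q = 4πk·ΔT/(1/r₁ − 1/r₂) = 4π × 224 × 290.7 / (1/0.379 − 1/0.409) = 4.23×10^6 W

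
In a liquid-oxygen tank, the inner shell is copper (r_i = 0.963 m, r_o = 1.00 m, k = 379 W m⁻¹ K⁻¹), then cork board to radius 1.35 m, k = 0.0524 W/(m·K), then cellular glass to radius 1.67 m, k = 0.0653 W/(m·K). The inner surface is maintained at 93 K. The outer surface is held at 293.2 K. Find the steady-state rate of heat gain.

Resistance network (inner→outer):
  R_copper = (1/0.963 − 1/1.00)/(4πk) = 0.03842/(4π·379) = 8.067×10^-6 K/W
  R_cork board = (1/1.00 − 1/1.35)/(4πk) = 0.2593/(4π·0.0524) = 0.3937 K/W
  R_cellular glass = (1/1.35 − 1/1.67)/(4πk) = 0.1419/(4π·0.0653) = 0.1730 K/W
ΣR = 8.067×10^-6 + 0.3937 + 0.1730 = 0.5667 K/W
Q = ΔT/ΣR = (93 K − 293.2 K)/0.5667 = -353 W
(Negative Q ⇒ heat flows inward; heat gain = 353 W.)

Q = 353 W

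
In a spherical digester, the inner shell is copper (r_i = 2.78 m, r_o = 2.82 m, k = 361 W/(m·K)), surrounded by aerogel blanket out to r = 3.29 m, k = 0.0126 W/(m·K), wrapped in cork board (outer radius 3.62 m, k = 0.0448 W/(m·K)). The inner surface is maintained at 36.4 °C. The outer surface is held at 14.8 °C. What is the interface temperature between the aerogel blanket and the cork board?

Resistance network (inner→outer):
  R_copper = (1/2.78 − 1/2.82)/(4πk) = 0.005102/(4π·361) = 1.125×10^-6 K/W
  R_aerogel blanket = (1/2.82 − 1/3.29)/(4πk) = 0.05066/(4π·0.0126) = 0.3199 K/W
  R_cork board = (1/3.29 − 1/3.62)/(4πk) = 0.02771/(4π·0.0448) = 0.04922 K/W
ΣR = 1.125×10^-6 + 0.3199 + 0.04922 = 0.3691 K/W
Q = ΔT/ΣR = (36.4 °C − 14.8 °C)/0.3691 = 58.52 W
From the inner boundary to the aerogel blanket/cork board interface, ΣR_partial = 0.3199 K/W.
T_interface = T_in − Q·ΣR_partial = 36.4 °C − (58.52)(0.3199) = 17.7 °C

T = 17.7 °C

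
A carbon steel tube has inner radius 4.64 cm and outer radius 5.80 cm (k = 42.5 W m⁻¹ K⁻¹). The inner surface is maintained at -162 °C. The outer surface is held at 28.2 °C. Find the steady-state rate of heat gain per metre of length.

Q' = 228 kW/m

Q' = 2πk·ΔT/ln(r₂/r₁) = 2π × 42.5 × 190.2 / ln(0.0580/0.0464) = 2.28×10^5 W/m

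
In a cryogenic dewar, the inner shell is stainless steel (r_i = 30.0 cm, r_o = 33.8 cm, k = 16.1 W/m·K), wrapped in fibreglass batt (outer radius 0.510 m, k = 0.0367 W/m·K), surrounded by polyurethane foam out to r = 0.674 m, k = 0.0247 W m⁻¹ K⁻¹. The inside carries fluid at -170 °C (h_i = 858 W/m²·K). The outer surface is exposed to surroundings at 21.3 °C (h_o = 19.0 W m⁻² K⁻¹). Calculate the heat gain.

Q = 51.5 W

Resistance network (inner→outer):
  R_conv,in = 1/(4πr²h) = 1/(4π·0.300²·858) = 0.001031 K/W
  R_stainless steel = (1/0.300 − 1/0.338)/(4πk) = 0.3748/(4π·16.1) = 0.001852 K/W
  R_fibreglass batt = (1/0.338 − 1/0.510)/(4πk) = 0.9978/(4π·0.0367) = 2.164 K/W
  R_polyurethane foam = (1/0.510 − 1/0.674)/(4πk) = 0.4771/(4π·0.0247) = 1.537 K/W
  R_conv,out = 1/(4πr²h) = 1/(4π·0.674²·19.0) = 0.009220 K/W
ΣR = 0.001031 + 0.001852 + 2.164 + 1.537 + 0.009220 = 3.713 K/W
Q = ΔT/ΣR = (-170 °C − 21.3 °C)/3.713 = -51.5 W
(Negative Q ⇒ heat flows inward; heat gain = 51.5 W.)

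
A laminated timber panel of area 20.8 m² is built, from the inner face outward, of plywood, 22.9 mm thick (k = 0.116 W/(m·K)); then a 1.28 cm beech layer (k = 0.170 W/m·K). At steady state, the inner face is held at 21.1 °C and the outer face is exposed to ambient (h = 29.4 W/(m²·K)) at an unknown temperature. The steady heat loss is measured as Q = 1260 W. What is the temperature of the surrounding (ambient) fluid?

T_out = 2.52 °C

Sum the resistances:
  R_plywood = L/(kA) = 0.0229/(0.116·20.8) = 0.009491 K/W
  R_beech = L/(kA) = 0.0128/(0.170·20.8) = 0.003620 K/W
  R_conv,out = 1/(hA) = 1/(29.4·20.8) = 0.001635 K/W
ΣR = 0.01475 K/W
ΔT = Q·ΣR = 1260 × 0.01475 = 18.58 K
Heat flows outward, so T_out = T_in − ΔT = 21.1 − 18.58 = 2.52 °C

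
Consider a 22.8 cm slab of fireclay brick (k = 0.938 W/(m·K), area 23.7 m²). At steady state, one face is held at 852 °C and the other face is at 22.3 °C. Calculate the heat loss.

Q = 80.9 kW

Q = kA·ΔT/L = 0.938 × 23.7 × |852 °C − 22.3 °C| / 0.228 = 80900 W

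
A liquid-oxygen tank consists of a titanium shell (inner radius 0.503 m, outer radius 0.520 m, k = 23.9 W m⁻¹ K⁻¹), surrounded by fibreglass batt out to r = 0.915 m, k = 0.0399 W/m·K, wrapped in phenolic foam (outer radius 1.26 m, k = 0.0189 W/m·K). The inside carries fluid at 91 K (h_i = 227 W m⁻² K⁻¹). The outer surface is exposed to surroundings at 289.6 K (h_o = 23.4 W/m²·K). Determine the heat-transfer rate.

Q = 68.0 W

Resistance network (inner→outer):
  R_conv,in = 1/(4πr²h) = 1/(4π·0.503²·227) = 0.001386 K/W
  R_titanium = (1/0.503 − 1/0.520)/(4πk) = 0.06499/(4π·23.9) = 2.164×10^-4 K/W
  R_fibreglass batt = (1/0.520 − 1/0.915)/(4πk) = 0.8302/(4π·0.0399) = 1.656 K/W
  R_phenolic foam = (1/0.915 − 1/1.26)/(4πk) = 0.2992/(4π·0.0189) = 1.260 K/W
  R_conv,out = 1/(4πr²h) = 1/(4π·1.26²·23.4) = 0.002142 K/W
ΣR = 0.001386 + 2.164×10^-4 + 1.656 + 1.260 + 0.002142 = 2.920 K/W
Q = ΔT/ΣR = (91 K − 289.6 K)/2.920 = -68.0 W
(Negative Q ⇒ heat flows inward; heat gain = 68.0 W.)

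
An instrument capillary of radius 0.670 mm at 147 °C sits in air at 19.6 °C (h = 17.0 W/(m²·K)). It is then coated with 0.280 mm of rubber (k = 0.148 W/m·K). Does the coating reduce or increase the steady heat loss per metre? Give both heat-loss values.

Critical radius for a cylinder: r_cr = k/h = 0.00871 m = 0.871 cm.
Outer radius after coating: r₂ = 6.70×10^-4 + 2.80×10^-4 = 0.000950 m.
Since r₁ < r_cr and r₂ ≤ r_cr, the coating moves toward the maximum at r_cr — heat loss rises.
Bare: R = 1/(2πr₁h) = 13.97 m·K/W; Q = 127.4/13.97 = 9.12 W/m.
Coated: R = R_cond + R_conv = 10.23 m·K/W; Q = 127.4/10.23 = 12.5 W/m.

increases: 9.12 → 12.5 W/m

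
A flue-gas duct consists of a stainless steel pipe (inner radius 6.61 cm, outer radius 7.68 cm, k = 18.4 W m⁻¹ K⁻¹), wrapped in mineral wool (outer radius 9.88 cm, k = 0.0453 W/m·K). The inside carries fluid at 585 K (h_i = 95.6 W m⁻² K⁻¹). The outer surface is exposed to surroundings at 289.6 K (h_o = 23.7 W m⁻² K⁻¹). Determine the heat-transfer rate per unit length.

Q' = 302 W/m

Resistance network (inner→outer):
  R'_conv,in = 1/(2πr h) = 1/(2π·0.0661·95.6) = 0.02519 m·K/W
  R'_stainless steel = ln(0.0768/0.0661)/(2πk) = 0.1500/(2π·18.4) = 0.001298 m·K/W
  R'_mineral wool = ln(0.0988/0.0768)/(2πk) = 0.2519/(2π·0.0453) = 0.8850 m·K/W
  R'_conv,out = 1/(2πr h) = 1/(2π·0.0988·23.7) = 0.06797 m·K/W
ΣR = 0.02519 + 0.001298 + 0.8850 + 0.06797 = 0.9795 m·K/W
Q' = ΔT/ΣR = (585 K − 289.6 K)/0.9795 = 302 W/m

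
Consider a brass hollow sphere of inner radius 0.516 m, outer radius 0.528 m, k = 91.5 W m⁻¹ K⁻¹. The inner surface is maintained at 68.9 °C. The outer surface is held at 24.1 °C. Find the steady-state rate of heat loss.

Q = 1170 kW

Q = 4πk·ΔT/(1/r₁ − 1/r₂) = 4π × 91.5 × 44.8 / (1/0.516 − 1/0.528) = 1.17×10^6 W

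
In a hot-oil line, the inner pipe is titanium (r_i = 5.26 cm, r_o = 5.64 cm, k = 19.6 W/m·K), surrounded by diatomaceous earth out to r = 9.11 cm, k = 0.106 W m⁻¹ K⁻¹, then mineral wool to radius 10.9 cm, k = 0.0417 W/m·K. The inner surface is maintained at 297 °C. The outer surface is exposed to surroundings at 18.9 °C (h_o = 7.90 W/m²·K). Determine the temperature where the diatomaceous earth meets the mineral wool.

T = 171 °C

Series thermal resistances, inner to outer:
  R'_titanium = ln(0.0564/0.0526)/(2πk) = 0.06975/(2π·19.6) = 5.664×10^-4 m·K/W
  R'_diatomaceous earth = ln(0.0911/0.0564)/(2πk) = 0.4795/(2π·0.106) = 0.7199 m·K/W
  R'_mineral wool = ln(0.109/0.0911)/(2πk) = 0.1794/(2π·0.0417) = 0.6847 m·K/W
  R'_conv,out = 1/(2πr h) = 1/(2π·0.109·7.90) = 0.1848 m·K/W
ΣR = 5.664×10^-4 + 0.7199 + 0.6847 + 0.1848 = 1.590 m·K/W
Q' = ΔT/ΣR = (297 °C − 18.9 °C)/1.590 = 174.9 W/m
From the inner boundary to the diatomaceous earth/mineral wool interface, ΣR_partial = 0.7205 m·K/W.
T_interface = T_in − Q'·ΣR_partial = 297 °C − (174.9)(0.7205) = 171 °C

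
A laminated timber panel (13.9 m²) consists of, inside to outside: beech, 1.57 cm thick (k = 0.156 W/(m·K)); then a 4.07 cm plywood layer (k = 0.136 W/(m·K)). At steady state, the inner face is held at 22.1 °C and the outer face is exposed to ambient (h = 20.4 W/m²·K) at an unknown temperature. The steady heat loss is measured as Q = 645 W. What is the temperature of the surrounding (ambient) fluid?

Series resistances:
  R_beech = L/(kA) = 0.0157/(0.156·13.9) = 0.007240 K/W
  R_plywood = L/(kA) = 0.0407/(0.136·13.9) = 0.02153 K/W
  R_conv,out = 1/(hA) = 1/(20.4·13.9) = 0.003527 K/W
ΣR = 0.03230 K/W
ΔT = Q·ΣR = 645 × 0.03230 = 20.83 K
Heat flows outward, so T_out = T_in − ΔT = 22.1 − 20.83 = 1.27 °C

T_out = 1.27 °C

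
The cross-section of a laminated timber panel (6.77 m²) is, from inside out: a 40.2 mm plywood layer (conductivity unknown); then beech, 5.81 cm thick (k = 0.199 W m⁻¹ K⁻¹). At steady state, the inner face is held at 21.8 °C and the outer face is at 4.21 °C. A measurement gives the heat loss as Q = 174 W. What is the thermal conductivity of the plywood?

ΣR = ΔT/Q = |21.8 − 4.21|/174 = 0.1011 K/W
Known resistances:
  R_beech = L/(kA) = 0.0581/(0.199·6.77) = 0.04313 K/W
R_plywood = ΣR − ΣR_known = 0.1011 − 0.04313 = 0.05797 K/W
L/(kA) = 0.05797 ⇒ k = 0.0402/(0.05797·6.77) = 0.102 W/m·K

k = 0.102 W/m·K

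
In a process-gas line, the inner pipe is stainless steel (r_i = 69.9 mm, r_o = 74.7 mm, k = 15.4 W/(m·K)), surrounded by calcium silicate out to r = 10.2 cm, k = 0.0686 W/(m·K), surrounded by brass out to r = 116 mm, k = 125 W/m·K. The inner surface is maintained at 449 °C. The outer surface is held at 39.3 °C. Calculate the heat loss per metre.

Q' = 566 W/m

Treat each layer as a resistance in series:
  R'_stainless steel = ln(0.0747/0.0699)/(2πk) = 0.06641/(2π·15.4) = 6.864×10^-4 m·K/W
  R'_calcium silicate = ln(0.102/0.0747)/(2πk) = 0.3115/(2π·0.0686) = 0.7227 m·K/W
  R'_brass = ln(0.116/0.102)/(2πk) = 0.1286/(2π·125) = 1.638×10^-4 m·K/W
ΣR = 6.864×10^-4 + 0.7227 + 1.638×10^-4 = 0.7236 m·K/W
Q' = ΔT/ΣR = (449 °C − 39.3 °C)/0.7236 = 566 W/m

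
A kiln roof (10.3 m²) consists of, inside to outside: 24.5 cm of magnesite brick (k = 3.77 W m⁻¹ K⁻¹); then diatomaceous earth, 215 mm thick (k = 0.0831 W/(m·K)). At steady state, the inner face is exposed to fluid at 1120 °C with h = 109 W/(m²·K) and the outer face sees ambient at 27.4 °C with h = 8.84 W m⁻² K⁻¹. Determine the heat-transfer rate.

Q = 4.06 kW

Series thermal resistances, inner to outer:
  R_conv,in = 1/(hA) = 1/(109·10.3) = 8.907×10^-4 K/W
  R_magnesite brick = L/(kA) = 0.245/(3.77·10.3) = 0.006309 K/W
  R_diatomaceous earth = L/(kA) = 0.215/(0.0831·10.3) = 0.2512 K/W
  R_conv,out = 1/(hA) = 1/(8.84·10.3) = 0.01098 K/W
ΣR = 8.907×10^-4 + 0.006309 + 0.2512 + 0.01098 = 0.2694 K/W
Q = ΔT/ΣR = (1120 °C − 27.4 °C)/0.2694 = 4060 W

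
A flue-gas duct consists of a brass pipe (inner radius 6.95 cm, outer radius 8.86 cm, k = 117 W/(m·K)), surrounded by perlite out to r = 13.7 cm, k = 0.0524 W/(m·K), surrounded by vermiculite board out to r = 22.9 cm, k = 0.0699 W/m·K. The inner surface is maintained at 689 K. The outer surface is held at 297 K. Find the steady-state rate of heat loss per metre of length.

Treat each layer as a resistance in series:
  R'_brass = ln(0.0886/0.0695)/(2πk) = 0.2428/(2π·117) = 3.303×10^-4 m·K/W
  R'_perlite = ln(0.137/0.0886)/(2πk) = 0.4358/(2π·0.0524) = 1.324 m·K/W
  R'_vermiculite board = ln(0.229/0.137)/(2πk) = 0.5137/(2π·0.0699) = 1.170 m·K/W
ΣR = 3.303×10^-4 + 1.324 + 1.170 = 2.494 m·K/W
Q' = ΔT/ΣR = (689 K − 297 K)/2.494 = 157 W/m

Q' = 157 W/m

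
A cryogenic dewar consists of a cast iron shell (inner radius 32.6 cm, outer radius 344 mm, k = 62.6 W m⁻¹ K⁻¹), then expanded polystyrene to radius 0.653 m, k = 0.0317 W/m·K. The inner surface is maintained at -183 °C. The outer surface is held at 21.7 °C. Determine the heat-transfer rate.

Series thermal resistances, inner to outer:
  R_cast iron = (1/0.326 − 1/0.344)/(4πk) = 0.1605/(4π·62.6) = 2.040×10^-4 K/W
  R_expanded polystyrene = (1/0.344 − 1/0.653)/(4πk) = 1.376/(4π·0.0317) = 3.453 K/W
ΣR = 2.040×10^-4 + 3.453 = 3.453 K/W
Q = ΔT/ΣR = (-183 °C − 21.7 °C)/3.453 = -59.3 W
(Negative Q ⇒ heat flows inward; heat gain = 59.3 W.)

Q = 59.3 W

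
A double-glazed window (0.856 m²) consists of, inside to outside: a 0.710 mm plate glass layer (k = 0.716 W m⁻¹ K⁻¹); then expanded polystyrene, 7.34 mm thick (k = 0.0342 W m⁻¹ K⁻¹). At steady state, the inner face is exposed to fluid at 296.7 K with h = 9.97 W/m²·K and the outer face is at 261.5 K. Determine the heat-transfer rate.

Series thermal resistances, inner to outer:
  R_conv,in = 1/(hA) = 1/(9.97·0.856) = 0.1172 K/W
  R_plate glass = L/(kA) = 7.10×10^-4/(0.716·0.856) = 0.001158 K/W
  R_expanded polystyrene = L/(kA) = 0.00734/(0.0342·0.856) = 0.2507 K/W
ΣR = 0.1172 + 0.001158 + 0.2507 = 0.3691 K/W
Q = ΔT/ΣR = (296.7 K − 261.5 K)/0.3691 = 95.4 W

Q = 95.4 W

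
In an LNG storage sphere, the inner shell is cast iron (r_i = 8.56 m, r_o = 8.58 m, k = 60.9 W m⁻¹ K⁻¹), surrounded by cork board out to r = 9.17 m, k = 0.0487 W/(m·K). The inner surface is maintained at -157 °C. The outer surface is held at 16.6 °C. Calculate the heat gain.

Q = 14.2 kW

Treat each layer as a resistance in series:
  R_cast iron = (1/8.56 − 1/8.58)/(4πk) = 2.723×10^-4/(4π·60.9) = 3.558×10^-7 K/W
  R_cork board = (1/8.58 − 1/9.17)/(4πk) = 0.007499/(4π·0.0487) = 0.01225 K/W
ΣR = 3.558×10^-7 + 0.01225 = 0.01225 K/W
Q = ΔT/ΣR = (-157 °C − 16.6 °C)/0.01225 = -14200 W
(Negative Q ⇒ heat flows inward; heat gain = 14200 W.)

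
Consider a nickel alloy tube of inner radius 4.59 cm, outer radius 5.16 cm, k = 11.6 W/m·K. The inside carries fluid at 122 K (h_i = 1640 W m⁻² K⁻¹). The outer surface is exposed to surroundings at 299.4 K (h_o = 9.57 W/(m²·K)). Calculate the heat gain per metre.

Series thermal resistances, inner to outer:
  R'_conv,in = 1/(2πr h) = 1/(2π·0.0459·1640) = 0.002114 m·K/W
  R'_nickel alloy = ln(0.0516/0.0459)/(2πk) = 0.1171/(2π·11.6) = 0.001606 m·K/W
  R'_conv,out = 1/(2πr h) = 1/(2π·0.0516·9.57) = 0.3223 m·K/W
ΣR = 0.002114 + 0.001606 + 0.3223 = 0.3260 m·K/W
Q' = ΔT/ΣR = (122 K − 299.4 K)/0.3260 = -544 W/m
(Negative Q' ⇒ heat flows inward; heat gain = 544 W/m.)

Q' = 544 W/m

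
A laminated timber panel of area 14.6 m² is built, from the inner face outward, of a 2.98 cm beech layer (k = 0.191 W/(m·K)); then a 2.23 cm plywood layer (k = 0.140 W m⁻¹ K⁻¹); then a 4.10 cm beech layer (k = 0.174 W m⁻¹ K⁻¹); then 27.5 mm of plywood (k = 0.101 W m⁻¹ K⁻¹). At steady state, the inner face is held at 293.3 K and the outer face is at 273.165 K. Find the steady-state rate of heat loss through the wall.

Q = 357 W

Series thermal resistances, inner to outer:
  R_beech = L/(kA) = 0.0298/(0.191·14.6) = 0.01069 K/W
  R_plywood = L/(kA) = 0.0223/(0.140·14.6) = 0.01091 K/W
  R_beech = L/(kA) = 0.0410/(0.174·14.6) = 0.01614 K/W
  R_plywood = L/(kA) = 0.0275/(0.101·14.6) = 0.01865 K/W
ΣR = 0.01069 + 0.01091 + 0.01614 + 0.01865 = 0.05639 K/W
Q = ΔT/ΣR = (293.3 K − 273.165 K)/0.05639 = 357 W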